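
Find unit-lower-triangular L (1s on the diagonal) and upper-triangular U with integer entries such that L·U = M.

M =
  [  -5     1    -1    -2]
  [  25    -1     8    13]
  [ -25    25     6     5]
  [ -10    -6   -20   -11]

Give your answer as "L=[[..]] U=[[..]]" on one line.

L=[[1,0,0,0],[-5,1,0,0],[5,5,1,0],[2,-2,3,1]] U=[[-5,1,-1,-2],[0,4,3,3],[0,0,-4,0],[0,0,0,-1]]

  row1 -= -5·row0 → [0,4,3,3]
  row2 -= 5·row0 → [0,20,11,15]
  row3 -= 2·row0 → [0,-8,-18,-7]
  row2 -= 5·row1 → [0,0,-4,0]
  row3 -= -2·row1 → [0,0,-12,-1]
  row3 -= 3·row2 → [0,0,0,-1]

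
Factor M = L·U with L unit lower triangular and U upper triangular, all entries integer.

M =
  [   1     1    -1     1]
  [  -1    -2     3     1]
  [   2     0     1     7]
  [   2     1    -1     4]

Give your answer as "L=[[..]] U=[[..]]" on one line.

  R1 -= -1·R0 → [0,-1,2,2]
  R2 -= 2·R0 → [0,-2,3,5]
  R3 -= 2·R0 → [0,-1,1,2]
  R2 -= 2·R1 → [0,0,-1,1]
  R3 -= 1·R1 → [0,0,-1,0]
  R3 -= 1·R2 → [0,0,0,-1]

L=[[1,0,0,0],[-1,1,0,0],[2,2,1,0],[2,1,1,1]] U=[[1,1,-1,1],[0,-1,2,2],[0,0,-1,1],[0,0,0,-1]]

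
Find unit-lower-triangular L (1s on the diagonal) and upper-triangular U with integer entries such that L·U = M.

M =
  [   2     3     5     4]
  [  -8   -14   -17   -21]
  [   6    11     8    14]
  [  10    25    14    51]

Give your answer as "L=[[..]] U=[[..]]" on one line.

L=[[1,0,0,0],[-4,1,0,0],[3,-1,1,0],[5,-5,-1,1]] U=[[2,3,5,4],[0,-2,3,-5],[0,0,-4,-3],[0,0,0,3]]

  R1 -= -4·R0 → [0,-2,3,-5]
  R2 -= 3·R0 → [0,2,-7,2]
  R3 -= 5·R0 → [0,10,-11,31]
  R2 -= -1·R1 → [0,0,-4,-3]
  R3 -= -5·R1 → [0,0,4,6]
  R3 -= -1·R2 → [0,0,0,3]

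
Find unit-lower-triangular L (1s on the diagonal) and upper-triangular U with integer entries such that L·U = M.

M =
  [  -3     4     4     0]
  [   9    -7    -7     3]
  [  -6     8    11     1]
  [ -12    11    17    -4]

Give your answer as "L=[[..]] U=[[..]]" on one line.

  R1 -= -3·R0 → [0,5,5,3]
  R2 -= 2·R0 → [0,0,3,1]
  R3 -= 4·R0 → [0,-5,1,-4]
  R2 -= 0·R1 → [0,0,3,1]
  R3 -= -1·R1 → [0,0,6,-1]
  R3 -= 2·R2 → [0,0,0,-3]

L=[[1,0,0,0],[-3,1,0,0],[2,0,1,0],[4,-1,2,1]] U=[[-3,4,4,0],[0,5,5,3],[0,0,3,1],[0,0,0,-3]]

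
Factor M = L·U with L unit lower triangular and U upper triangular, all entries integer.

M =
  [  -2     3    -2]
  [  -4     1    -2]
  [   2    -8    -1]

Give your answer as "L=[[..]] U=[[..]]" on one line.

  row1 -= 2·row0 → [0,-5,2]
  row2 -= -1·row0 → [0,-5,-3]
  row2 -= 1·row1 → [0,0,-5]

L=[[1,0,0],[2,1,0],[-1,1,1]] U=[[-2,3,-2],[0,-5,2],[0,0,-5]]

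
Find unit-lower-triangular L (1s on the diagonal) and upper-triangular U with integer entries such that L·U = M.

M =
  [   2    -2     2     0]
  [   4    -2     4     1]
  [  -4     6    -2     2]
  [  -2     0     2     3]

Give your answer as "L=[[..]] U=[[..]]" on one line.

  row1 -= 2·row0 → [0,2,0,1]
  row2 -= -2·row0 → [0,2,2,2]
  row3 -= -1·row0 → [0,-2,4,3]
  row2 -= 1·row1 → [0,0,2,1]
  row3 -= -1·row1 → [0,0,4,4]
  row3 -= 2·row2 → [0,0,0,2]

L=[[1,0,0,0],[2,1,0,0],[-2,1,1,0],[-1,-1,2,1]] U=[[2,-2,2,0],[0,2,0,1],[0,0,2,1],[0,0,0,2]]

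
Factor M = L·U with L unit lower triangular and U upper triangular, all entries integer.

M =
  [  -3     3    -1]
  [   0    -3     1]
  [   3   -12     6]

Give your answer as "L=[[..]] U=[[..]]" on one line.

L=[[1,0,0],[0,1,0],[-1,3,1]] U=[[-3,3,-1],[0,-3,1],[0,0,2]]

  r1 -= 0·r0 → [0,-3,1]
  r2 -= -1·r0 → [0,-9,5]
  r2 -= 3·r1 → [0,0,2]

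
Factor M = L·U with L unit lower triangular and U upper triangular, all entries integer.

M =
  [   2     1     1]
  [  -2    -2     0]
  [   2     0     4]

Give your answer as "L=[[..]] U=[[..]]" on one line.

  R1 -= -1·R0 → [0,-1,1]
  R2 -= 1·R0 → [0,-1,3]
  R2 -= 1·R1 → [0,0,2]

L=[[1,0,0],[-1,1,0],[1,1,1]] U=[[2,1,1],[0,-1,1],[0,0,2]]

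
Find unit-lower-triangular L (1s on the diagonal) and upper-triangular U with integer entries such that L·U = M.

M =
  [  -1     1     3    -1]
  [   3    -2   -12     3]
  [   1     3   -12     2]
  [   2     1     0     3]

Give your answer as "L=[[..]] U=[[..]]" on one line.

L=[[1,0,0,0],[-3,1,0,0],[-1,4,1,0],[-2,3,5,1]] U=[[-1,1,3,-1],[0,1,-3,0],[0,0,3,1],[0,0,0,-4]]

  R1 -= -3·R0 → [0,1,-3,0]
  R2 -= -1·R0 → [0,4,-9,1]
  R3 -= -2·R0 → [0,3,6,1]
  R2 -= 4·R1 → [0,0,3,1]
  R3 -= 3·R1 → [0,0,15,1]
  R3 -= 5·R2 → [0,0,0,-4]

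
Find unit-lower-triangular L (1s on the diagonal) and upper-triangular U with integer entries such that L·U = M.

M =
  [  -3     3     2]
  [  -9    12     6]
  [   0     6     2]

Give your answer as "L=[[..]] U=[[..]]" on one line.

L=[[1,0,0],[3,1,0],[0,2,1]] U=[[-3,3,2],[0,3,0],[0,0,2]]

  r1 -= 3·r0 → [0,3,0]
  r2 -= 0·r0 → [0,6,2]
  r2 -= 2·r1 → [0,0,2]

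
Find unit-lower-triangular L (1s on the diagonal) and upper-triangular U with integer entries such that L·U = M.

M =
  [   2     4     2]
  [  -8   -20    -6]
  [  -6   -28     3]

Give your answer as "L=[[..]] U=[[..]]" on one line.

  r1 -= -4·r0 → [0,-4,2]
  r2 -= -3·r0 → [0,-16,9]
  r2 -= 4·r1 → [0,0,1]

L=[[1,0,0],[-4,1,0],[-3,4,1]] U=[[2,4,2],[0,-4,2],[0,0,1]]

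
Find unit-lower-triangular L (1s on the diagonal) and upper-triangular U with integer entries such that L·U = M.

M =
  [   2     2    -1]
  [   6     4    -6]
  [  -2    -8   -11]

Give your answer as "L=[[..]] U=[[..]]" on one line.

L=[[1,0,0],[3,1,0],[-1,3,1]] U=[[2,2,-1],[0,-2,-3],[0,0,-3]]

  r1 -= 3·r0 → [0,-2,-3]
  r2 -= -1·r0 → [0,-6,-12]
  r2 -= 3·r1 → [0,0,-3]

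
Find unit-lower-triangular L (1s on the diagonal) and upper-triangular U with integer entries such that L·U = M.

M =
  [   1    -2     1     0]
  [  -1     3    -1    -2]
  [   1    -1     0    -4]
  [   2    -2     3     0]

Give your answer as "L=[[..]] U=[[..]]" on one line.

L=[[1,0,0,0],[-1,1,0,0],[1,1,1,0],[2,2,-1,1]] U=[[1,-2,1,0],[0,1,0,-2],[0,0,-1,-2],[0,0,0,2]]

  row1 -= -1·row0 → [0,1,0,-2]
  row2 -= 1·row0 → [0,1,-1,-4]
  row3 -= 2·row0 → [0,2,1,0]
  row2 -= 1·row1 → [0,0,-1,-2]
  row3 -= 2·row1 → [0,0,1,4]
  row3 -= -1·row2 → [0,0,0,2]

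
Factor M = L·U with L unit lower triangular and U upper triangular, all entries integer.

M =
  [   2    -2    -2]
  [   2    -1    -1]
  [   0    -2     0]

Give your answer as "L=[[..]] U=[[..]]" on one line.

  R1 -= 1·R0 → [0,1,1]
  R2 -= 0·R0 → [0,-2,0]
  R2 -= -2·R1 → [0,0,2]

L=[[1,0,0],[1,1,0],[0,-2,1]] U=[[2,-2,-2],[0,1,1],[0,0,2]]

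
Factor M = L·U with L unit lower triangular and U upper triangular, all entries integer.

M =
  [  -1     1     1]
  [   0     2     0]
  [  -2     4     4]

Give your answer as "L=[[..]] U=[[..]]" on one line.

  R1 -= 0·R0 → [0,2,0]
  R2 -= 2·R0 → [0,2,2]
  R2 -= 1·R1 → [0,0,2]

L=[[1,0,0],[0,1,0],[2,1,1]] U=[[-1,1,1],[0,2,0],[0,0,2]]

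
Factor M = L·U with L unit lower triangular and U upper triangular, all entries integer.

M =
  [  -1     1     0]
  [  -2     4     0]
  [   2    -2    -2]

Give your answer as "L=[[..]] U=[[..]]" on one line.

L=[[1,0,0],[2,1,0],[-2,0,1]] U=[[-1,1,0],[0,2,0],[0,0,-2]]

  row1 -= 2·row0 → [0,2,0]
  row2 -= -2·row0 → [0,0,-2]
  row2 -= 0·row1 → [0,0,-2]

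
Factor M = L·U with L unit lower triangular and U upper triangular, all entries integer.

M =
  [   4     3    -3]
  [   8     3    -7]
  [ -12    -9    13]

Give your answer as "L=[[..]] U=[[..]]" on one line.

L=[[1,0,0],[2,1,0],[-3,0,1]] U=[[4,3,-3],[0,-3,-1],[0,0,4]]

  R1 -= 2·R0 → [0,-3,-1]
  R2 -= -3·R0 → [0,0,4]
  R2 -= 0·R1 → [0,0,4]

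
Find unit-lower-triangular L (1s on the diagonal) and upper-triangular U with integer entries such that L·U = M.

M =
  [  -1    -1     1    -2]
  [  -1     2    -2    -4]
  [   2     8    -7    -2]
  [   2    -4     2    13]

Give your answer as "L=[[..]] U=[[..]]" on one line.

L=[[1,0,0,0],[1,1,0,0],[-2,2,1,0],[-2,-2,-2,1]] U=[[-1,-1,1,-2],[0,3,-3,-2],[0,0,1,-2],[0,0,0,1]]

  row1 -= 1·row0 → [0,3,-3,-2]
  row2 -= -2·row0 → [0,6,-5,-6]
  row3 -= -2·row0 → [0,-6,4,9]
  row2 -= 2·row1 → [0,0,1,-2]
  row3 -= -2·row1 → [0,0,-2,5]
  row3 -= -2·row2 → [0,0,0,1]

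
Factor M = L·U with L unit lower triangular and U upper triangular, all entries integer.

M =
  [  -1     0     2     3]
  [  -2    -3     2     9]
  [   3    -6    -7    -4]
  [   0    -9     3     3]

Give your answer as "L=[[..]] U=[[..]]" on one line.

  row1 -= 2·row0 → [0,-3,-2,3]
  row2 -= -3·row0 → [0,-6,-1,5]
  row3 -= 0·row0 → [0,-9,3,3]
  row2 -= 2·row1 → [0,0,3,-1]
  row3 -= 3·row1 → [0,0,9,-6]
  row3 -= 3·row2 → [0,0,0,-3]

L=[[1,0,0,0],[2,1,0,0],[-3,2,1,0],[0,3,3,1]] U=[[-1,0,2,3],[0,-3,-2,3],[0,0,3,-1],[0,0,0,-3]]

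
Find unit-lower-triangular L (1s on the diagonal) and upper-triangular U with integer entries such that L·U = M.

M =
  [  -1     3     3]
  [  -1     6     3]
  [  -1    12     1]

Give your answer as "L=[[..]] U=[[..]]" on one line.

  row1 -= 1·row0 → [0,3,0]
  row2 -= 1·row0 → [0,9,-2]
  row2 -= 3·row1 → [0,0,-2]

L=[[1,0,0],[1,1,0],[1,3,1]] U=[[-1,3,3],[0,3,0],[0,0,-2]]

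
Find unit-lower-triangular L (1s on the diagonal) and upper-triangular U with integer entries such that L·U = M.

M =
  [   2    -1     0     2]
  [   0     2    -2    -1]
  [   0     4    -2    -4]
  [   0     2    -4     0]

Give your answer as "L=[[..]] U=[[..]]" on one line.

  r1 -= 0·r0 → [0,2,-2,-1]
  r2 -= 0·r0 → [0,4,-2,-4]
  r3 -= 0·r0 → [0,2,-4,0]
  r2 -= 2·r1 → [0,0,2,-2]
  r3 -= 1·r1 → [0,0,-2,1]
  r3 -= -1·r2 → [0,0,0,-1]

L=[[1,0,0,0],[0,1,0,0],[0,2,1,0],[0,1,-1,1]] U=[[2,-1,0,2],[0,2,-2,-1],[0,0,2,-2],[0,0,0,-1]]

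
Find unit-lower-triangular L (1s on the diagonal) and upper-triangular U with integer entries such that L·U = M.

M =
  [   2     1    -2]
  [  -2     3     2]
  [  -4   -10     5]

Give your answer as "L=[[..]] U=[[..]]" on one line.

L=[[1,0,0],[-1,1,0],[-2,-2,1]] U=[[2,1,-2],[0,4,0],[0,0,1]]

  row1 -= -1·row0 → [0,4,0]
  row2 -= -2·row0 → [0,-8,1]
  row2 -= -2·row1 → [0,0,1]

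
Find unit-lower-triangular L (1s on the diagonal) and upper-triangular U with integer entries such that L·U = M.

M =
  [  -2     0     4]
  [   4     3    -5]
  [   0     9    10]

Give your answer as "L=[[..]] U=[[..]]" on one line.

L=[[1,0,0],[-2,1,0],[0,3,1]] U=[[-2,0,4],[0,3,3],[0,0,1]]

  row1 -= -2·row0 → [0,3,3]
  row2 -= 0·row0 → [0,9,10]
  row2 -= 3·row1 → [0,0,1]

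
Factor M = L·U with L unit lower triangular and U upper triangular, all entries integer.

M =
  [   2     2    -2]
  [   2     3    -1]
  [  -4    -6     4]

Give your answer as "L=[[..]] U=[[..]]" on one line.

L=[[1,0,0],[1,1,0],[-2,-2,1]] U=[[2,2,-2],[0,1,1],[0,0,2]]

  row1 -= 1·row0 → [0,1,1]
  row2 -= -2·row0 → [0,-2,0]
  row2 -= -2·row1 → [0,0,2]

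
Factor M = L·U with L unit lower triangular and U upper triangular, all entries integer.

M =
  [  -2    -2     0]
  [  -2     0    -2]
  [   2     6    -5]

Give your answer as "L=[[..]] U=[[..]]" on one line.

  R1 -= 1·R0 → [0,2,-2]
  R2 -= -1·R0 → [0,4,-5]
  R2 -= 2·R1 → [0,0,-1]

L=[[1,0,0],[1,1,0],[-1,2,1]] U=[[-2,-2,0],[0,2,-2],[0,0,-1]]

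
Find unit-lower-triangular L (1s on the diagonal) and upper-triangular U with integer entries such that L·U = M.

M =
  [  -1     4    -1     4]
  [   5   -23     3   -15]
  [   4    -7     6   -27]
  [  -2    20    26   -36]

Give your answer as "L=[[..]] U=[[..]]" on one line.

L=[[1,0,0,0],[-5,1,0,0],[-4,-3,1,0],[2,-4,-5,1]] U=[[-1,4,-1,4],[0,-3,-2,5],[0,0,-4,4],[0,0,0,-4]]

  R1 -= -5·R0 → [0,-3,-2,5]
  R2 -= -4·R0 → [0,9,2,-11]
  R3 -= 2·R0 → [0,12,28,-44]
  R2 -= -3·R1 → [0,0,-4,4]
  R3 -= -4·R1 → [0,0,20,-24]
  R3 -= -5·R2 → [0,0,0,-4]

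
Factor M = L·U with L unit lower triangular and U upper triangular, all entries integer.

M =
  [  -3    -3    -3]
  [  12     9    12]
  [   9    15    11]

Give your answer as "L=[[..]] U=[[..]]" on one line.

L=[[1,0,0],[-4,1,0],[-3,-2,1]] U=[[-3,-3,-3],[0,-3,0],[0,0,2]]

  R1 -= -4·R0 → [0,-3,0]
  R2 -= -3·R0 → [0,6,2]
  R2 -= -2·R1 → [0,0,2]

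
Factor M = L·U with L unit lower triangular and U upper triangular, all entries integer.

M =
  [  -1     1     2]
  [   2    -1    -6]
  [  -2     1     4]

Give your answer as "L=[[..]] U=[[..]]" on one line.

  row1 -= -2·row0 → [0,1,-2]
  row2 -= 2·row0 → [0,-1,0]
  row2 -= -1·row1 → [0,0,-2]

L=[[1,0,0],[-2,1,0],[2,-1,1]] U=[[-1,1,2],[0,1,-2],[0,0,-2]]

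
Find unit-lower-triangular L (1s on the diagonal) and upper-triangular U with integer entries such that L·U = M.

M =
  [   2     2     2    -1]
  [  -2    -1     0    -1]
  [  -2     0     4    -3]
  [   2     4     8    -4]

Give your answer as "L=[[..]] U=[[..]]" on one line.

L=[[1,0,0,0],[-1,1,0,0],[-1,2,1,0],[1,2,1,1]] U=[[2,2,2,-1],[0,1,2,-2],[0,0,2,0],[0,0,0,1]]

  row1 -= -1·row0 → [0,1,2,-2]
  row2 -= -1·row0 → [0,2,6,-4]
  row3 -= 1·row0 → [0,2,6,-3]
  row2 -= 2·row1 → [0,0,2,0]
  row3 -= 2·row1 → [0,0,2,1]
  row3 -= 1·row2 → [0,0,0,1]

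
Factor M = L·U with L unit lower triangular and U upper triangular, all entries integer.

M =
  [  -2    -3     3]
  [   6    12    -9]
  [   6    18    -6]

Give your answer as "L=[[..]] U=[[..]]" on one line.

  r1 -= -3·r0 → [0,3,0]
  r2 -= -3·r0 → [0,9,3]
  r2 -= 3·r1 → [0,0,3]

L=[[1,0,0],[-3,1,0],[-3,3,1]] U=[[-2,-3,3],[0,3,0],[0,0,3]]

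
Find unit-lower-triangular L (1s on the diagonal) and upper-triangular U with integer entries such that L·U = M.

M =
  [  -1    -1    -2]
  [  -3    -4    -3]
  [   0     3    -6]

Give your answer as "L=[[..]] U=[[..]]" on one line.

L=[[1,0,0],[3,1,0],[0,-3,1]] U=[[-1,-1,-2],[0,-1,3],[0,0,3]]

  R1 -= 3·R0 → [0,-1,3]
  R2 -= 0·R0 → [0,3,-6]
  R2 -= -3·R1 → [0,0,3]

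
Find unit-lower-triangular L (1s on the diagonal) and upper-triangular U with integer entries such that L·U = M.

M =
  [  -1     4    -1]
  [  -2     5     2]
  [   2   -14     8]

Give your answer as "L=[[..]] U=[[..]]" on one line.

L=[[1,0,0],[2,1,0],[-2,2,1]] U=[[-1,4,-1],[0,-3,4],[0,0,-2]]

  row1 -= 2·row0 → [0,-3,4]
  row2 -= -2·row0 → [0,-6,6]
  row2 -= 2·row1 → [0,0,-2]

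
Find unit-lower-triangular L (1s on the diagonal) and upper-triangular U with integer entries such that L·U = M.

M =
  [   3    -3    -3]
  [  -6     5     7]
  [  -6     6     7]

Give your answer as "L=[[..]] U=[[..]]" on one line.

  R1 -= -2·R0 → [0,-1,1]
  R2 -= -2·R0 → [0,0,1]
  R2 -= 0·R1 → [0,0,1]

L=[[1,0,0],[-2,1,0],[-2,0,1]] U=[[3,-3,-3],[0,-1,1],[0,0,1]]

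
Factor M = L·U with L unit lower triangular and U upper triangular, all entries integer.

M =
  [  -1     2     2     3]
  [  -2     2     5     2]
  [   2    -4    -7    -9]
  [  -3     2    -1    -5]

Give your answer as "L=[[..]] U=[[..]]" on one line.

  r1 -= 2·r0 → [0,-2,1,-4]
  r2 -= -2·r0 → [0,0,-3,-3]
  r3 -= 3·r0 → [0,-4,-7,-14]
  r2 -= 0·r1 → [0,0,-3,-3]
  r3 -= 2·r1 → [0,0,-9,-6]
  r3 -= 3·r2 → [0,0,0,3]

L=[[1,0,0,0],[2,1,0,0],[-2,0,1,0],[3,2,3,1]] U=[[-1,2,2,3],[0,-2,1,-4],[0,0,-3,-3],[0,0,0,3]]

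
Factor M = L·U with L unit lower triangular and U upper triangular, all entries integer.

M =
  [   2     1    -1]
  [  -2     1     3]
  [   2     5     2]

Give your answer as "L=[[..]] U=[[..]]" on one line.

  r1 -= -1·r0 → [0,2,2]
  r2 -= 1·r0 → [0,4,3]
  r2 -= 2·r1 → [0,0,-1]

L=[[1,0,0],[-1,1,0],[1,2,1]] U=[[2,1,-1],[0,2,2],[0,0,-1]]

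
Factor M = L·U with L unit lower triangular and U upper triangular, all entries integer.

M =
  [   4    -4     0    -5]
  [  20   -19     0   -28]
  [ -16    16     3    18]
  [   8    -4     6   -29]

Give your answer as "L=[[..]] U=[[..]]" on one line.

L=[[1,0,0,0],[5,1,0,0],[-4,0,1,0],[2,4,2,1]] U=[[4,-4,0,-5],[0,1,0,-3],[0,0,3,-2],[0,0,0,-3]]

  R1 -= 5·R0 → [0,1,0,-3]
  R2 -= -4·R0 → [0,0,3,-2]
  R3 -= 2·R0 → [0,4,6,-19]
  R2 -= 0·R1 → [0,0,3,-2]
  R3 -= 4·R1 → [0,0,6,-7]
  R3 -= 2·R2 → [0,0,0,-3]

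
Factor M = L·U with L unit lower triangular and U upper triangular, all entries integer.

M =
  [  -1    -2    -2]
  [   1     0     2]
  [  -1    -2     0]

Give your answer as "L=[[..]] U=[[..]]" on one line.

  r1 -= -1·r0 → [0,-2,0]
  r2 -= 1·r0 → [0,0,2]
  r2 -= 0·r1 → [0,0,2]

L=[[1,0,0],[-1,1,0],[1,0,1]] U=[[-1,-2,-2],[0,-2,0],[0,0,2]]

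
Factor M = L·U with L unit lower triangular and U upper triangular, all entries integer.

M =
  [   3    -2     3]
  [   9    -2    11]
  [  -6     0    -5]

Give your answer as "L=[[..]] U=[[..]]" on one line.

L=[[1,0,0],[3,1,0],[-2,-1,1]] U=[[3,-2,3],[0,4,2],[0,0,3]]

  r1 -= 3·r0 → [0,4,2]
  r2 -= -2·r0 → [0,-4,1]
  r2 -= -1·r1 → [0,0,3]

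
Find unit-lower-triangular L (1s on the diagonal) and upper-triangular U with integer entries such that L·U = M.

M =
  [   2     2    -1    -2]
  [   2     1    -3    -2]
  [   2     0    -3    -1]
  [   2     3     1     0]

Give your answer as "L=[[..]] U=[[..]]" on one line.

  r1 -= 1·r0 → [0,-1,-2,0]
  r2 -= 1·r0 → [0,-2,-2,1]
  r3 -= 1·r0 → [0,1,2,2]
  r2 -= 2·r1 → [0,0,2,1]
  r3 -= -1·r1 → [0,0,0,2]
  r3 -= 0·r2 → [0,0,0,2]

L=[[1,0,0,0],[1,1,0,0],[1,2,1,0],[1,-1,0,1]] U=[[2,2,-1,-2],[0,-1,-2,0],[0,0,2,1],[0,0,0,2]]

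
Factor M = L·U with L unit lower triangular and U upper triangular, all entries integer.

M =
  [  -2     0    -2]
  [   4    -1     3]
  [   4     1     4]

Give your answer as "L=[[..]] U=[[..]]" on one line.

  R1 -= -2·R0 → [0,-1,-1]
  R2 -= -2·R0 → [0,1,0]
  R2 -= -1·R1 → [0,0,-1]

L=[[1,0,0],[-2,1,0],[-2,-1,1]] U=[[-2,0,-2],[0,-1,-1],[0,0,-1]]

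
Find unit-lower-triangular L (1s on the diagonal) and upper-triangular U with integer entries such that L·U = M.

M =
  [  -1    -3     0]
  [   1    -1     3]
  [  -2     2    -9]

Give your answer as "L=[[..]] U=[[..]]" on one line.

  row1 -= -1·row0 → [0,-4,3]
  row2 -= 2·row0 → [0,8,-9]
  row2 -= -2·row1 → [0,0,-3]

L=[[1,0,0],[-1,1,0],[2,-2,1]] U=[[-1,-3,0],[0,-4,3],[0,0,-3]]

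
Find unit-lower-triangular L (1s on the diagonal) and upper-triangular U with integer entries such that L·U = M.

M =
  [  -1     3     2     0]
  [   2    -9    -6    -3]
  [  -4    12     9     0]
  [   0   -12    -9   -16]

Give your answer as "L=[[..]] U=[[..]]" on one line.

  row1 -= -2·row0 → [0,-3,-2,-3]
  row2 -= 4·row0 → [0,0,1,0]
  row3 -= 0·row0 → [0,-12,-9,-16]
  row2 -= 0·row1 → [0,0,1,0]
  row3 -= 4·row1 → [0,0,-1,-4]
  row3 -= -1·row2 → [0,0,0,-4]

L=[[1,0,0,0],[-2,1,0,0],[4,0,1,0],[0,4,-1,1]] U=[[-1,3,2,0],[0,-3,-2,-3],[0,0,1,0],[0,0,0,-4]]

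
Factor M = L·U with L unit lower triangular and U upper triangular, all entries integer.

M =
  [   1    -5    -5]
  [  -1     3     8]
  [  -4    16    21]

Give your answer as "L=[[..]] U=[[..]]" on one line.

L=[[1,0,0],[-1,1,0],[-4,2,1]] U=[[1,-5,-5],[0,-2,3],[0,0,-5]]

  R1 -= -1·R0 → [0,-2,3]
  R2 -= -4·R0 → [0,-4,1]
  R2 -= 2·R1 → [0,0,-5]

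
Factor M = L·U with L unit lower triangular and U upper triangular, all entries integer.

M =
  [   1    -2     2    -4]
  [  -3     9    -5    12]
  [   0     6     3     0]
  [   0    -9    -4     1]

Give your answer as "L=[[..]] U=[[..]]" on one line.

  R1 -= -3·R0 → [0,3,1,0]
  R2 -= 0·R0 → [0,6,3,0]
  R3 -= 0·R0 → [0,-9,-4,1]
  R2 -= 2·R1 → [0,0,1,0]
  R3 -= -3·R1 → [0,0,-1,1]
  R3 -= -1·R2 → [0,0,0,1]

L=[[1,0,0,0],[-3,1,0,0],[0,2,1,0],[0,-3,-1,1]] U=[[1,-2,2,-4],[0,3,1,0],[0,0,1,0],[0,0,0,1]]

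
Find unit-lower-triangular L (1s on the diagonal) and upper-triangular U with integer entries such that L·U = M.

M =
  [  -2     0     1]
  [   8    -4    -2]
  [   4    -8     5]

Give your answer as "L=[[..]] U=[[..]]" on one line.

  R1 -= -4·R0 → [0,-4,2]
  R2 -= -2·R0 → [0,-8,7]
  R2 -= 2·R1 → [0,0,3]

L=[[1,0,0],[-4,1,0],[-2,2,1]] U=[[-2,0,1],[0,-4,2],[0,0,3]]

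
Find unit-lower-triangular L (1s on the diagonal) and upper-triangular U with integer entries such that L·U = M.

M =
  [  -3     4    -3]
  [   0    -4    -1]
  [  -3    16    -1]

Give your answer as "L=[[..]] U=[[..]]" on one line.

  row1 -= 0·row0 → [0,-4,-1]
  row2 -= 1·row0 → [0,12,2]
  row2 -= -3·row1 → [0,0,-1]

L=[[1,0,0],[0,1,0],[1,-3,1]] U=[[-3,4,-3],[0,-4,-1],[0,0,-1]]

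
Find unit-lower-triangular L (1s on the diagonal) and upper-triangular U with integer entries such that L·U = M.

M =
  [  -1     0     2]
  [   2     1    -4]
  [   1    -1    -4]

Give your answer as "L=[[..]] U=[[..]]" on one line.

L=[[1,0,0],[-2,1,0],[-1,-1,1]] U=[[-1,0,2],[0,1,0],[0,0,-2]]

  r1 -= -2·r0 → [0,1,0]
  r2 -= -1·r0 → [0,-1,-2]
  r2 -= -1·r1 → [0,0,-2]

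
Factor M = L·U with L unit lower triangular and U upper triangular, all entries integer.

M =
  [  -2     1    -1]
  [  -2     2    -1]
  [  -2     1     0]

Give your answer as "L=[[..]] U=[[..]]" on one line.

L=[[1,0,0],[1,1,0],[1,0,1]] U=[[-2,1,-1],[0,1,0],[0,0,1]]

  row1 -= 1·row0 → [0,1,0]
  row2 -= 1·row0 → [0,0,1]
  row2 -= 0·row1 → [0,0,1]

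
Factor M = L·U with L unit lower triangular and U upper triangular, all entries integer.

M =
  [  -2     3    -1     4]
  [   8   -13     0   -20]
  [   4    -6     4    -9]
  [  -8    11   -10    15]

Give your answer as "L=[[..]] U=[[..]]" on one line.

  row1 -= -4·row0 → [0,-1,-4,-4]
  row2 -= -2·row0 → [0,0,2,-1]
  row3 -= 4·row0 → [0,-1,-6,-1]
  row2 -= 0·row1 → [0,0,2,-1]
  row3 -= 1·row1 → [0,0,-2,3]
  row3 -= -1·row2 → [0,0,0,2]

L=[[1,0,0,0],[-4,1,0,0],[-2,0,1,0],[4,1,-1,1]] U=[[-2,3,-1,4],[0,-1,-4,-4],[0,0,2,-1],[0,0,0,2]]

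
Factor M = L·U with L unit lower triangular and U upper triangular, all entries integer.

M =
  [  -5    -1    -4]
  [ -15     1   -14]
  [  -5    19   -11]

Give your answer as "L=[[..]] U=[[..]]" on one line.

  r1 -= 3·r0 → [0,4,-2]
  r2 -= 1·r0 → [0,20,-7]
  r2 -= 5·r1 → [0,0,3]

L=[[1,0,0],[3,1,0],[1,5,1]] U=[[-5,-1,-4],[0,4,-2],[0,0,3]]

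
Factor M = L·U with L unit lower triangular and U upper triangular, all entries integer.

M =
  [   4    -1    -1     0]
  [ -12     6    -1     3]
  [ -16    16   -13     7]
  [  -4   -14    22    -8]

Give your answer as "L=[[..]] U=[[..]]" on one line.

L=[[1,0,0,0],[-3,1,0,0],[-4,4,1,0],[-1,-5,-1,1]] U=[[4,-1,-1,0],[0,3,-4,3],[0,0,-1,-5],[0,0,0,2]]

  row1 -= -3·row0 → [0,3,-4,3]
  row2 -= -4·row0 → [0,12,-17,7]
  row3 -= -1·row0 → [0,-15,21,-8]
  row2 -= 4·row1 → [0,0,-1,-5]
  row3 -= -5·row1 → [0,0,1,7]
  row3 -= -1·row2 → [0,0,0,2]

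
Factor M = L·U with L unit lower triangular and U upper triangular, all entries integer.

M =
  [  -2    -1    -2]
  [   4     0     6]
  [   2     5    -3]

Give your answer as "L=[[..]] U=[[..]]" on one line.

L=[[1,0,0],[-2,1,0],[-1,-2,1]] U=[[-2,-1,-2],[0,-2,2],[0,0,-1]]

  r1 -= -2·r0 → [0,-2,2]
  r2 -= -1·r0 → [0,4,-5]
  r2 -= -2·r1 → [0,0,-1]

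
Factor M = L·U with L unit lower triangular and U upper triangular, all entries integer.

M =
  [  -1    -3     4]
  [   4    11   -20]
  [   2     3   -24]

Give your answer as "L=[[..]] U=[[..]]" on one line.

  r1 -= -4·r0 → [0,-1,-4]
  r2 -= -2·r0 → [0,-3,-16]
  r2 -= 3·r1 → [0,0,-4]

L=[[1,0,0],[-4,1,0],[-2,3,1]] U=[[-1,-3,4],[0,-1,-4],[0,0,-4]]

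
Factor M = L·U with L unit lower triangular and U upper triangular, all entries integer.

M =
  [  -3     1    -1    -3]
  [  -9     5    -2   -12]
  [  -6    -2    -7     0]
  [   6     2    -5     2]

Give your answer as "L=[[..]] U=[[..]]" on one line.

  r1 -= 3·r0 → [0,2,1,-3]
  r2 -= 2·r0 → [0,-4,-5,6]
  r3 -= -2·r0 → [0,4,-7,-4]
  r2 -= -2·r1 → [0,0,-3,0]
  r3 -= 2·r1 → [0,0,-9,2]
  r3 -= 3·r2 → [0,0,0,2]

L=[[1,0,0,0],[3,1,0,0],[2,-2,1,0],[-2,2,3,1]] U=[[-3,1,-1,-3],[0,2,1,-3],[0,0,-3,0],[0,0,0,2]]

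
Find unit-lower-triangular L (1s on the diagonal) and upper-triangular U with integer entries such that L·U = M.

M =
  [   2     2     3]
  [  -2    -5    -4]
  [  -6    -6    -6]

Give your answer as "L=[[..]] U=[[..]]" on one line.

  r1 -= -1·r0 → [0,-3,-1]
  r2 -= -3·r0 → [0,0,3]
  r2 -= 0·r1 → [0,0,3]

L=[[1,0,0],[-1,1,0],[-3,0,1]] U=[[2,2,3],[0,-3,-1],[0,0,3]]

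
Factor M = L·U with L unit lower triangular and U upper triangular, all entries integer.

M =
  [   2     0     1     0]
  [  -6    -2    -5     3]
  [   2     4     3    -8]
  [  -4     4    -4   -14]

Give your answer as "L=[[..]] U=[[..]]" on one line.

  R1 -= -3·R0 → [0,-2,-2,3]
  R2 -= 1·R0 → [0,4,2,-8]
  R3 -= -2·R0 → [0,4,-2,-14]
  R2 -= -2·R1 → [0,0,-2,-2]
  R3 -= -2·R1 → [0,0,-6,-8]
  R3 -= 3·R2 → [0,0,0,-2]

L=[[1,0,0,0],[-3,1,0,0],[1,-2,1,0],[-2,-2,3,1]] U=[[2,0,1,0],[0,-2,-2,3],[0,0,-2,-2],[0,0,0,-2]]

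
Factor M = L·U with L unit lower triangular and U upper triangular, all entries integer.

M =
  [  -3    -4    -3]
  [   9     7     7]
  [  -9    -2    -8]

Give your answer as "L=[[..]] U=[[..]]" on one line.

  row1 -= -3·row0 → [0,-5,-2]
  row2 -= 3·row0 → [0,10,1]
  row2 -= -2·row1 → [0,0,-3]

L=[[1,0,0],[-3,1,0],[3,-2,1]] U=[[-3,-4,-3],[0,-5,-2],[0,0,-3]]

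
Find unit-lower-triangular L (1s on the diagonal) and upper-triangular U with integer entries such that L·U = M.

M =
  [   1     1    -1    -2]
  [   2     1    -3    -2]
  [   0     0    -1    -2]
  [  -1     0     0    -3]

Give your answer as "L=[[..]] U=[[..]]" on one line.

L=[[1,0,0,0],[2,1,0,0],[0,0,1,0],[-1,-1,2,1]] U=[[1,1,-1,-2],[0,-1,-1,2],[0,0,-1,-2],[0,0,0,1]]

  R1 -= 2·R0 → [0,-1,-1,2]
  R2 -= 0·R0 → [0,0,-1,-2]
  R3 -= -1·R0 → [0,1,-1,-5]
  R2 -= 0·R1 → [0,0,-1,-2]
  R3 -= -1·R1 → [0,0,-2,-3]
  R3 -= 2·R2 → [0,0,0,1]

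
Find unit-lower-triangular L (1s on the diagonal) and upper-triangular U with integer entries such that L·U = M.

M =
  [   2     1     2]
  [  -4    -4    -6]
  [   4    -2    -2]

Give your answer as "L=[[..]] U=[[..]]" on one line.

  r1 -= -2·r0 → [0,-2,-2]
  r2 -= 2·r0 → [0,-4,-6]
  r2 -= 2·r1 → [0,0,-2]

L=[[1,0,0],[-2,1,0],[2,2,1]] U=[[2,1,2],[0,-2,-2],[0,0,-2]]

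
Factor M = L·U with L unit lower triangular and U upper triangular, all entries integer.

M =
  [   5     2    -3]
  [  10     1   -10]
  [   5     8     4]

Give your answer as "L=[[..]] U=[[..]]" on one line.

  R1 -= 2·R0 → [0,-3,-4]
  R2 -= 1·R0 → [0,6,7]
  R2 -= -2·R1 → [0,0,-1]

L=[[1,0,0],[2,1,0],[1,-2,1]] U=[[5,2,-3],[0,-3,-4],[0,0,-1]]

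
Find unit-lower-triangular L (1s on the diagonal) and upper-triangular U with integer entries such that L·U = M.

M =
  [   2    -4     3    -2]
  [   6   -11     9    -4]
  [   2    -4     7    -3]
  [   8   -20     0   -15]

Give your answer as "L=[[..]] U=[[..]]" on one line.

L=[[1,0,0,0],[3,1,0,0],[1,0,1,0],[4,-4,-3,1]] U=[[2,-4,3,-2],[0,1,0,2],[0,0,4,-1],[0,0,0,-2]]

  R1 -= 3·R0 → [0,1,0,2]
  R2 -= 1·R0 → [0,0,4,-1]
  R3 -= 4·R0 → [0,-4,-12,-7]
  R2 -= 0·R1 → [0,0,4,-1]
  R3 -= -4·R1 → [0,0,-12,1]
  R3 -= -3·R2 → [0,0,0,-2]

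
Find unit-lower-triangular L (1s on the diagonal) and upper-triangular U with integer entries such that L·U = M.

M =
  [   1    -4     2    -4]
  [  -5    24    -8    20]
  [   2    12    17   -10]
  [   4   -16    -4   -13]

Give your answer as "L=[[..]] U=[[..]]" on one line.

  R1 -= -5·R0 → [0,4,2,0]
  R2 -= 2·R0 → [0,20,13,-2]
  R3 -= 4·R0 → [0,0,-12,3]
  R2 -= 5·R1 → [0,0,3,-2]
  R3 -= 0·R1 → [0,0,-12,3]
  R3 -= -4·R2 → [0,0,0,-5]

L=[[1,0,0,0],[-5,1,0,0],[2,5,1,0],[4,0,-4,1]] U=[[1,-4,2,-4],[0,4,2,0],[0,0,3,-2],[0,0,0,-5]]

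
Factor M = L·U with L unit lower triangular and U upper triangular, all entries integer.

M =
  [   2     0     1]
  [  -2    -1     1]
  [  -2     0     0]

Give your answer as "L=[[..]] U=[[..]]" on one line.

L=[[1,0,0],[-1,1,0],[-1,0,1]] U=[[2,0,1],[0,-1,2],[0,0,1]]

  row1 -= -1·row0 → [0,-1,2]
  row2 -= -1·row0 → [0,0,1]
  row2 -= 0·row1 → [0,0,1]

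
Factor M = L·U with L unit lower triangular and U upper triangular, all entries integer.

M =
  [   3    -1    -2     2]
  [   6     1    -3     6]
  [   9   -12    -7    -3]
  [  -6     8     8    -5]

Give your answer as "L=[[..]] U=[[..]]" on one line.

  r1 -= 2·r0 → [0,3,1,2]
  r2 -= 3·r0 → [0,-9,-1,-9]
  r3 -= -2·r0 → [0,6,4,-1]
  r2 -= -3·r1 → [0,0,2,-3]
  r3 -= 2·r1 → [0,0,2,-5]
  r3 -= 1·r2 → [0,0,0,-2]

L=[[1,0,0,0],[2,1,0,0],[3,-3,1,0],[-2,2,1,1]] U=[[3,-1,-2,2],[0,3,1,2],[0,0,2,-3],[0,0,0,-2]]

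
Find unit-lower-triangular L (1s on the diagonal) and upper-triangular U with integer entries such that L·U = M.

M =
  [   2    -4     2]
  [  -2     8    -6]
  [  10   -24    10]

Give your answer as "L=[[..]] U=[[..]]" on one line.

L=[[1,0,0],[-1,1,0],[5,-1,1]] U=[[2,-4,2],[0,4,-4],[0,0,-4]]

  r1 -= -1·r0 → [0,4,-4]
  r2 -= 5·r0 → [0,-4,0]
  r2 -= -1·r1 → [0,0,-4]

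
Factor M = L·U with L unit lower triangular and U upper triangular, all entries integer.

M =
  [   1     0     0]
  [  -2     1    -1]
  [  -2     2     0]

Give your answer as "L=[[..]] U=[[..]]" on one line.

L=[[1,0,0],[-2,1,0],[-2,2,1]] U=[[1,0,0],[0,1,-1],[0,0,2]]

  r1 -= -2·r0 → [0,1,-1]
  r2 -= -2·r0 → [0,2,0]
  r2 -= 2·r1 → [0,0,2]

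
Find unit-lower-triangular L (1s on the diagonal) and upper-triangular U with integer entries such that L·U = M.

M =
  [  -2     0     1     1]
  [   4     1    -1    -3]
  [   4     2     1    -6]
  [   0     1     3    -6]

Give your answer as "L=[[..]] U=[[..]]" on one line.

L=[[1,0,0,0],[-2,1,0,0],[-2,2,1,0],[0,1,2,1]] U=[[-2,0,1,1],[0,1,1,-1],[0,0,1,-2],[0,0,0,-1]]

  r1 -= -2·r0 → [0,1,1,-1]
  r2 -= -2·r0 → [0,2,3,-4]
  r3 -= 0·r0 → [0,1,3,-6]
  r2 -= 2·r1 → [0,0,1,-2]
  r3 -= 1·r1 → [0,0,2,-5]
  r3 -= 2·r2 → [0,0,0,-1]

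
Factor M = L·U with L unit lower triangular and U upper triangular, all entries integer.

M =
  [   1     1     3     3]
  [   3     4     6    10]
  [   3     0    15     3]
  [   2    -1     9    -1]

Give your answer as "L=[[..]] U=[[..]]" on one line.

  r1 -= 3·r0 → [0,1,-3,1]
  r2 -= 3·r0 → [0,-3,6,-6]
  r3 -= 2·r0 → [0,-3,3,-7]
  r2 -= -3·r1 → [0,0,-3,-3]
  r3 -= -3·r1 → [0,0,-6,-4]
  r3 -= 2·r2 → [0,0,0,2]

L=[[1,0,0,0],[3,1,0,0],[3,-3,1,0],[2,-3,2,1]] U=[[1,1,3,3],[0,1,-3,1],[0,0,-3,-3],[0,0,0,2]]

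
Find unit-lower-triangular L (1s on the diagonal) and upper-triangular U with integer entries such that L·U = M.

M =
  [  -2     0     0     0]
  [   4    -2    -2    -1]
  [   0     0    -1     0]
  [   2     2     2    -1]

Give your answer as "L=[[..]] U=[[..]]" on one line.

  row1 -= -2·row0 → [0,-2,-2,-1]
  row2 -= 0·row0 → [0,0,-1,0]
  row3 -= -1·row0 → [0,2,2,-1]
  row2 -= 0·row1 → [0,0,-1,0]
  row3 -= -1·row1 → [0,0,0,-2]
  row3 -= 0·row2 → [0,0,0,-2]

L=[[1,0,0,0],[-2,1,0,0],[0,0,1,0],[-1,-1,0,1]] U=[[-2,0,0,0],[0,-2,-2,-1],[0,0,-1,0],[0,0,0,-2]]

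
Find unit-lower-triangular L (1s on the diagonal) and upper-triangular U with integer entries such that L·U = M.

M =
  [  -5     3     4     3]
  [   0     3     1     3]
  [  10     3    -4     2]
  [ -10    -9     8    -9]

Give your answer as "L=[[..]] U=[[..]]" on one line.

L=[[1,0,0,0],[0,1,0,0],[-2,3,1,0],[2,-5,5,1]] U=[[-5,3,4,3],[0,3,1,3],[0,0,1,-1],[0,0,0,5]]

  R1 -= 0·R0 → [0,3,1,3]
  R2 -= -2·R0 → [0,9,4,8]
  R3 -= 2·R0 → [0,-15,0,-15]
  R2 -= 3·R1 → [0,0,1,-1]
  R3 -= -5·R1 → [0,0,5,0]
  R3 -= 5·R2 → [0,0,0,5]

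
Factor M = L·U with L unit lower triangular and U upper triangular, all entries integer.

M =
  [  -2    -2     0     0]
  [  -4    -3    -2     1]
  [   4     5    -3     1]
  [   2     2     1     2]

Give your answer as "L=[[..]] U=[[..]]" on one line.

L=[[1,0,0,0],[2,1,0,0],[-2,1,1,0],[-1,0,-1,1]] U=[[-2,-2,0,0],[0,1,-2,1],[0,0,-1,0],[0,0,0,2]]

  R1 -= 2·R0 → [0,1,-2,1]
  R2 -= -2·R0 → [0,1,-3,1]
  R3 -= -1·R0 → [0,0,1,2]
  R2 -= 1·R1 → [0,0,-1,0]
  R3 -= 0·R1 → [0,0,1,2]
  R3 -= -1·R2 → [0,0,0,2]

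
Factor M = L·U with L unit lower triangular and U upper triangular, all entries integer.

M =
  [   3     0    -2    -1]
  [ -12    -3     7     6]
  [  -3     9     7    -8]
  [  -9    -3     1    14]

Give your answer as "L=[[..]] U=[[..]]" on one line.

L=[[1,0,0,0],[-4,1,0,0],[-1,-3,1,0],[-3,1,-2,1]] U=[[3,0,-2,-1],[0,-3,-1,2],[0,0,2,-3],[0,0,0,3]]

  row1 -= -4·row0 → [0,-3,-1,2]
  row2 -= -1·row0 → [0,9,5,-9]
  row3 -= -3·row0 → [0,-3,-5,11]
  row2 -= -3·row1 → [0,0,2,-3]
  row3 -= 1·row1 → [0,0,-4,9]
  row3 -= -2·row2 → [0,0,0,3]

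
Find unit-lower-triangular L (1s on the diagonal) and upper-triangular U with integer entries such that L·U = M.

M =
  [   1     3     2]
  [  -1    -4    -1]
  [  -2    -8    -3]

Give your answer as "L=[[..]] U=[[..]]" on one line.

L=[[1,0,0],[-1,1,0],[-2,2,1]] U=[[1,3,2],[0,-1,1],[0,0,-1]]

  R1 -= -1·R0 → [0,-1,1]
  R2 -= -2·R0 → [0,-2,1]
  R2 -= 2·R1 → [0,0,-1]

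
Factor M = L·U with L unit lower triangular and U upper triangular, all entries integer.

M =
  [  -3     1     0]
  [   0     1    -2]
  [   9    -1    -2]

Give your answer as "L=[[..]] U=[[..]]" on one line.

  row1 -= 0·row0 → [0,1,-2]
  row2 -= -3·row0 → [0,2,-2]
  row2 -= 2·row1 → [0,0,2]

L=[[1,0,0],[0,1,0],[-3,2,1]] U=[[-3,1,0],[0,1,-2],[0,0,2]]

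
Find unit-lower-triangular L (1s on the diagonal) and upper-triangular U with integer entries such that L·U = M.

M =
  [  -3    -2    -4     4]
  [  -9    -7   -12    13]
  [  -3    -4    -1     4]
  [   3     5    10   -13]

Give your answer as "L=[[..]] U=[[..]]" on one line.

  row1 -= 3·row0 → [0,-1,0,1]
  row2 -= 1·row0 → [0,-2,3,0]
  row3 -= -1·row0 → [0,3,6,-9]
  row2 -= 2·row1 → [0,0,3,-2]
  row3 -= -3·row1 → [0,0,6,-6]
  row3 -= 2·row2 → [0,0,0,-2]

L=[[1,0,0,0],[3,1,0,0],[1,2,1,0],[-1,-3,2,1]] U=[[-3,-2,-4,4],[0,-1,0,1],[0,0,3,-2],[0,0,0,-2]]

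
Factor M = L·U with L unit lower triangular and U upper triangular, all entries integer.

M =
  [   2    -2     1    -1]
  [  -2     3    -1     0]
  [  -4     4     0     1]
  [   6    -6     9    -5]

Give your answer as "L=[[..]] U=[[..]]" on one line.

  row1 -= -1·row0 → [0,1,0,-1]
  row2 -= -2·row0 → [0,0,2,-1]
  row3 -= 3·row0 → [0,0,6,-2]
  row2 -= 0·row1 → [0,0,2,-1]
  row3 -= 0·row1 → [0,0,6,-2]
  row3 -= 3·row2 → [0,0,0,1]

L=[[1,0,0,0],[-1,1,0,0],[-2,0,1,0],[3,0,3,1]] U=[[2,-2,1,-1],[0,1,0,-1],[0,0,2,-1],[0,0,0,1]]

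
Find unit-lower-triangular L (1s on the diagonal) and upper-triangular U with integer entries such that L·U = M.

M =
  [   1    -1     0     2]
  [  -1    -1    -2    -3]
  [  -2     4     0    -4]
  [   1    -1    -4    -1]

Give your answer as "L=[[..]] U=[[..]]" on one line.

L=[[1,0,0,0],[-1,1,0,0],[-2,-1,1,0],[1,0,2,1]] U=[[1,-1,0,2],[0,-2,-2,-1],[0,0,-2,-1],[0,0,0,-1]]

  R1 -= -1·R0 → [0,-2,-2,-1]
  R2 -= -2·R0 → [0,2,0,0]
  R3 -= 1·R0 → [0,0,-4,-3]
  R2 -= -1·R1 → [0,0,-2,-1]
  R3 -= 0·R1 → [0,0,-4,-3]
  R3 -= 2·R2 → [0,0,0,-1]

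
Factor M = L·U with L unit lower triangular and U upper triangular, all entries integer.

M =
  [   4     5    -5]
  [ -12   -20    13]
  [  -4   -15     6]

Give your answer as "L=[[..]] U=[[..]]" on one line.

  r1 -= -3·r0 → [0,-5,-2]
  r2 -= -1·r0 → [0,-10,1]
  r2 -= 2·r1 → [0,0,5]

L=[[1,0,0],[-3,1,0],[-1,2,1]] U=[[4,5,-5],[0,-5,-2],[0,0,5]]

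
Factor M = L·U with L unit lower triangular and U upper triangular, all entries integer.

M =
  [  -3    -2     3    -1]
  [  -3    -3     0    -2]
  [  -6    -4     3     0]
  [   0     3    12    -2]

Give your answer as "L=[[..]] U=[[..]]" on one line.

  r1 -= 1·r0 → [0,-1,-3,-1]
  r2 -= 2·r0 → [0,0,-3,2]
  r3 -= 0·r0 → [0,3,12,-2]
  r2 -= 0·r1 → [0,0,-3,2]
  r3 -= -3·r1 → [0,0,3,-5]
  r3 -= -1·r2 → [0,0,0,-3]

L=[[1,0,0,0],[1,1,0,0],[2,0,1,0],[0,-3,-1,1]] U=[[-3,-2,3,-1],[0,-1,-3,-1],[0,0,-3,2],[0,0,0,-3]]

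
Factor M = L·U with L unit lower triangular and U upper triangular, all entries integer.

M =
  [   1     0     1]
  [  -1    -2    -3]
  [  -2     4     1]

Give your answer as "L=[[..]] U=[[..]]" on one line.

  R1 -= -1·R0 → [0,-2,-2]
  R2 -= -2·R0 → [0,4,3]
  R2 -= -2·R1 → [0,0,-1]

L=[[1,0,0],[-1,1,0],[-2,-2,1]] U=[[1,0,1],[0,-2,-2],[0,0,-1]]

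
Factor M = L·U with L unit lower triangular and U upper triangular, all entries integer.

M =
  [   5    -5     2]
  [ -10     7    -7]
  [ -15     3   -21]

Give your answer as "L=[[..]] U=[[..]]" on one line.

L=[[1,0,0],[-2,1,0],[-3,4,1]] U=[[5,-5,2],[0,-3,-3],[0,0,-3]]

  R1 -= -2·R0 → [0,-3,-3]
  R2 -= -3·R0 → [0,-12,-15]
  R2 -= 4·R1 → [0,0,-3]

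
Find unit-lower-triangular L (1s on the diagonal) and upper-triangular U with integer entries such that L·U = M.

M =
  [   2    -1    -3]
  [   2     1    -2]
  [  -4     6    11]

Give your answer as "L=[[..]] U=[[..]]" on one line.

  row1 -= 1·row0 → [0,2,1]
  row2 -= -2·row0 → [0,4,5]
  row2 -= 2·row1 → [0,0,3]

L=[[1,0,0],[1,1,0],[-2,2,1]] U=[[2,-1,-3],[0,2,1],[0,0,3]]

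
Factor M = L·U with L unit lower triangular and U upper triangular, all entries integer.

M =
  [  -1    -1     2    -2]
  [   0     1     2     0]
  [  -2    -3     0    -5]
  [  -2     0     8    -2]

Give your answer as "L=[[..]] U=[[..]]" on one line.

L=[[1,0,0,0],[0,1,0,0],[2,-1,1,0],[2,2,0,1]] U=[[-1,-1,2,-2],[0,1,2,0],[0,0,-2,-1],[0,0,0,2]]

  r1 -= 0·r0 → [0,1,2,0]
  r2 -= 2·r0 → [0,-1,-4,-1]
  r3 -= 2·r0 → [0,2,4,2]
  r2 -= -1·r1 → [0,0,-2,-1]
  r3 -= 2·r1 → [0,0,0,2]
  r3 -= 0·r2 → [0,0,0,2]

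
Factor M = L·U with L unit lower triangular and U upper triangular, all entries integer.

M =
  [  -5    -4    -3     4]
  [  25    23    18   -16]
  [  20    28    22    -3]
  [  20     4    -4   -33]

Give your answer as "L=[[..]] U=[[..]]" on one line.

L=[[1,0,0,0],[-5,1,0,0],[-4,4,1,0],[-4,-4,2,1]] U=[[-5,-4,-3,4],[0,3,3,4],[0,0,-2,-3],[0,0,0,5]]

  R1 -= -5·R0 → [0,3,3,4]
  R2 -= -4·R0 → [0,12,10,13]
  R3 -= -4·R0 → [0,-12,-16,-17]
  R2 -= 4·R1 → [0,0,-2,-3]
  R3 -= -4·R1 → [0,0,-4,-1]
  R3 -= 2·R2 → [0,0,0,5]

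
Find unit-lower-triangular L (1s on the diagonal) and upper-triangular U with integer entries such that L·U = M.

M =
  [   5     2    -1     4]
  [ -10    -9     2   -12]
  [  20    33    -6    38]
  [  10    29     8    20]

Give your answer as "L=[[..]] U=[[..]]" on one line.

  row1 -= -2·row0 → [0,-5,0,-4]
  row2 -= 4·row0 → [0,25,-2,22]
  row3 -= 2·row0 → [0,25,10,12]
  row2 -= -5·row1 → [0,0,-2,2]
  row3 -= -5·row1 → [0,0,10,-8]
  row3 -= -5·row2 → [0,0,0,2]

L=[[1,0,0,0],[-2,1,0,0],[4,-5,1,0],[2,-5,-5,1]] U=[[5,2,-1,4],[0,-5,0,-4],[0,0,-2,2],[0,0,0,2]]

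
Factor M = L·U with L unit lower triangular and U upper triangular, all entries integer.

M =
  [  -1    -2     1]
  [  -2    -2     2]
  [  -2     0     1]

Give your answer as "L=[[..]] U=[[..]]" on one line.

L=[[1,0,0],[2,1,0],[2,2,1]] U=[[-1,-2,1],[0,2,0],[0,0,-1]]

  r1 -= 2·r0 → [0,2,0]
  r2 -= 2·r0 → [0,4,-1]
  r2 -= 2·r1 → [0,0,-1]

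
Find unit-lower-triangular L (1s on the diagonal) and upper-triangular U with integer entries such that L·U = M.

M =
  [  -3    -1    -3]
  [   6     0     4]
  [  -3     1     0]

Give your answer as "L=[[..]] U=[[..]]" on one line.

L=[[1,0,0],[-2,1,0],[1,-1,1]] U=[[-3,-1,-3],[0,-2,-2],[0,0,1]]

  R1 -= -2·R0 → [0,-2,-2]
  R2 -= 1·R0 → [0,2,3]
  R2 -= -1·R1 → [0,0,1]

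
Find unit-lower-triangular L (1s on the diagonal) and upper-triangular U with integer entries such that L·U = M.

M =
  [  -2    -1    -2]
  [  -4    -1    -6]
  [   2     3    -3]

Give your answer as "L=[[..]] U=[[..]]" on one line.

L=[[1,0,0],[2,1,0],[-1,2,1]] U=[[-2,-1,-2],[0,1,-2],[0,0,-1]]

  row1 -= 2·row0 → [0,1,-2]
  row2 -= -1·row0 → [0,2,-5]
  row2 -= 2·row1 → [0,0,-1]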